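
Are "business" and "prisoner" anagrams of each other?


Word 1: "business" → sorted: beinsssu
Word 2: "prisoner" → sorted: einoprrs
Same letters? beinsssu != einoprrs
Anagram = No


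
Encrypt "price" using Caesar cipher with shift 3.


Word: "price"
Shift: 3
Each letter → (letter + shift) mod 26:
  'p' (15) + 3 = 18 → 's'
  'r' (17) + 3 = 20 → 'u'
  'i' (8) + 3 = 11 → 'l'
  'c' (2) + 3 = 5 → 'f'
  'e' (4) + 3 = 7 → 'h'
Result = "sulfh"


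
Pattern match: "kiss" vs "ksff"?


Pattern of "kiss": [0, 1, 2, 2]
Pattern of "ksff": [0, 1, 2, 2]
Patterns match
Same pattern = Yes


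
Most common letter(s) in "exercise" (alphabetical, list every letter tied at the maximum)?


Word: "exercise"
Letter counts:
  'c': 1
  'e': 3
  'i': 1
  'r': 1
  's': 1
  'x': 1
Maximum count = 3
Most frequent = 'e' (3 times each)


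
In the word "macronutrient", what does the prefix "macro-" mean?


Prefix: macro-
Example: macronutrient (macro- + nutrient)
Meaning = large


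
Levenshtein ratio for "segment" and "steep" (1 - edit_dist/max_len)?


Word 1: "segment" (length 7)
Word 2: "steep" (length 5)
One optimal edit sequence:
  1. keep 's'
  2. delete 'e'  (+1)
  3. delete 'g'  (+1)
  4. substitute 'm' -> 't'  (+1)
  5. keep 'e'
  6. substitute 'n' -> 'e'  (+1)
  7. substitute 't' -> 'p'  (+1)
Edit distance = 5
Max length = max(7, 5) = 7
Similarity = 1 - 5/7
= 0.2857


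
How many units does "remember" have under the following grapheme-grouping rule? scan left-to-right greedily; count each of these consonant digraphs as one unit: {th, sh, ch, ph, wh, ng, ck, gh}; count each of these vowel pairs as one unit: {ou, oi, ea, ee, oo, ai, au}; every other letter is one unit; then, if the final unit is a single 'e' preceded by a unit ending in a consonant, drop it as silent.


Word: "remember" (8 letters)
Left-to-right scan:
  1. 'r' (letter)
  2. 'e' (letter)
  3. 'm' (letter)
  4. 'e' (letter)
  5. 'm' (letter)
  6. 'b' (letter)
  7. 'e' (letter)
  8. 'r' (letter)
Units from scan: 8
Sound units = 8 units


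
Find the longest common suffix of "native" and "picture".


Word 1: "native"
Word 2: "picture"
Comparing from end:
  Pos -1: 'e' == 'e'
  Pos -2: 'v' != 'r' (stop)
LCS = "e" (length 1)


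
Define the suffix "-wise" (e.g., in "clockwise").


Suffix: -wise
Example: clockwise = clock + -wise
Meaning = in the manner of


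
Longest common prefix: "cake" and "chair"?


Word 1: "cake"
Word 2: "chair"
Comparing from start:
  Pos 0: 'c' == 'c'
  Pos 1: 'a' != 'h' (stop)
LCP = "c" (length 1)


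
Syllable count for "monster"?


Word: "monster"
Syllable breakdown: mon | ster
Counting: 2 parts
= 2 syllables


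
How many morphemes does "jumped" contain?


Word: "jumped"
Morphemes: jump | -ed
Each morpheme carries meaning
= 2 morphemes


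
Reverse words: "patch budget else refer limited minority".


Original: "patch budget else refer limited minority"
Words (1..n): patch | budget | else | refer | limited | minority
Reversed (n..1): minority | limited | refer | else | budget | patch
Result = "minority limited refer else budget patch"


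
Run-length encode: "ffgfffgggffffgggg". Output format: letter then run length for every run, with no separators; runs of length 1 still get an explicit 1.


String: "ffgfffgggffffgggg"
Scanning for consecutive runs:
  'f' x 2
  'g' x 1
  'f' x 3
  'g' x 3
  'f' x 4
  'g' x 4
RLE = "f2g1f3g3f4g4"


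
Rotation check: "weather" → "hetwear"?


Word: "weather", Candidate: "hetwear"
Method: check if candidate is substring of word+word
"weatherweather" contains "hetwear"? No
Is rotation = No


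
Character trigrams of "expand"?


Word: "expand" (length 6)
Number of trigrams = 6 - 3 + 1 = 4
  Position 0: "exp"
  Position 1: "xpa"
  Position 2: "pan"
  Position 3: "and"
Trigrams = "exp", "xpa", "pan", "and"


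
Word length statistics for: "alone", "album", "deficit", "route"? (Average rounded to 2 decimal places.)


Lengths: "alone"=5, "album"=5, "deficit"=7, "route"=5
Sum = 22, Count = 4
Average = 22/4 = 5.50
= avg=5.50, min=5, max=7


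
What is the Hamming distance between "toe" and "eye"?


Comparing character by character (same length = 3):
  Pos 0: 't' vs 'e' !=
  Pos 1: 'o' vs 'y' !=
  Pos 2: 'e' vs 'e' =
Hamming distance = 2


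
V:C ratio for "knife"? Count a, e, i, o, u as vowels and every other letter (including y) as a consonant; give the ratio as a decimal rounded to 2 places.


Word: "knife"
Vowels (a,e,i,o,u): 2
Consonants: 3
Ratio = 2/3
= 0.67


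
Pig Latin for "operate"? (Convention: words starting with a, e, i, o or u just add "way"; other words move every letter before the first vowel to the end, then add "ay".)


Word: "operate"
Starts with vowel → add 'way'
Pig Latin = "operateway"


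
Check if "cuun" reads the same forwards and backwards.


Word: "cuun"
Reversed: "nuuc"
Forward == Backward? cuun != nuuc
Palindrome = No


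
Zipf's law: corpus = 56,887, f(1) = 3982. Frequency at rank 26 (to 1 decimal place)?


Zipf's law: f(r) = f(1) / r
f(1) = 3982
f(26) = 3982 / 26
= 153.2 occurrences


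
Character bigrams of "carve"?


Word: "carve" (length 5)
Number of bigrams = 5 - 2 + 1 = 4
  Position 0: "ca"
  Position 1: "ar"
  Position 2: "rv"
  Position 3: "ve"
Bigrams = "ca", "ar", "rv", "ve"


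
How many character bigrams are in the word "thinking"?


Word: "thinking" (length 8)
Number of 2-grams = length - 2 + 1 = 8 - 2 + 1
= 7


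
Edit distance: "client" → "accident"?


Word 1: "client" (length 6)
Word 2: "accident" (length 8)
One optimal edit sequence (insert/delete/substitute each cost 1):
  1. insert 'a'  (+1)
  2. keep 'c'
  3. substitute 'l' -> 'c'  (+1)
  4. keep 'i'
  5. insert 'd'  (+1)
  6. keep 'e'
  7. keep 'n'
  8. keep 't'
Total edit operations: 3
Edit distance = 3


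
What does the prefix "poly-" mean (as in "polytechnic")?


Prefix: poly-
As in: polytechnic -> poly- + technic
Meaning = many


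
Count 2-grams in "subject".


Word: "subject" (length 7)
Number of 2-grams = length - 2 + 1 = 7 - 2 + 1
= 6


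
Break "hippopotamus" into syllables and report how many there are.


Word: "hippopotamus"
Syllable breakdown: hip / po / pot / a / mus
Counting: 5 parts
= 5 syllables


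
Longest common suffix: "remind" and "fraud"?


Word 1: "remind"
Word 2: "fraud"
Comparing from end:
  Pos -1: 'd' == 'd'
  Pos -2: 'n' != 'u' (stop)
LCS = "d" (length 1)


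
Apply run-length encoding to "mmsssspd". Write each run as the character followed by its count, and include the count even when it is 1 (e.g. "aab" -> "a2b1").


String: "mmsssspd"
Scanning for consecutive runs:
  'm' x 2
  's' x 4
  'p' x 1
  'd' x 1
RLE = "m2s4p1d1"


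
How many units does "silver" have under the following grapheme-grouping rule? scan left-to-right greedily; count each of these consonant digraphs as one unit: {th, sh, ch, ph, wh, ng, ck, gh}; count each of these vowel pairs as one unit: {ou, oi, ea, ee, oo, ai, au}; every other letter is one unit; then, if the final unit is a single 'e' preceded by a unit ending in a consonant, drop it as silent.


Word: "silver" (6 letters)
Left-to-right scan:
  (1) 's' (letter)
  (2) 'i' (letter)
  (3) 'l' (letter)
  (4) 'v' (letter)
  (5) 'e' (letter)
  (6) 'r' (letter)
Units from scan: 6
Sound units = 6 units


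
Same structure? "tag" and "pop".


Pattern of "tag": [0, 1, 2]
Pattern of "pop": [0, 1, 0]
Patterns do not match
Same pattern = No


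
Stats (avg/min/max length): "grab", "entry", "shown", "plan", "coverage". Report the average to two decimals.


Lengths: "grab"=4, "entry"=5, "shown"=5, "plan"=4, "coverage"=8
Sum = 26, Count = 5
Average = 26/5 = 5.20
= avg=5.20, min=4, max=8


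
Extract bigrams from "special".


Word: "special" (length 7)
Number of bigrams = 7 - 2 + 1 = 6
  Position 0: "sp"
  Position 1: "pe"
  Position 2: "ec"
  Position 3: "ci"
  Position 4: "ia"
  Position 5: "al"
Bigrams = "sp", "pe", "ec", "ci", "ia", "al"


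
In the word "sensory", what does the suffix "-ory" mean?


Suffix: -ory
As in: sensory -> sense + -ory, with a spelling change
Meaning = relating to / place for


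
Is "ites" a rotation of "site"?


Word: "site", Candidate: "ites"
Method: check if candidate is substring of word+word
"sitesite" contains "ites"? Yes
Is rotation = Yes


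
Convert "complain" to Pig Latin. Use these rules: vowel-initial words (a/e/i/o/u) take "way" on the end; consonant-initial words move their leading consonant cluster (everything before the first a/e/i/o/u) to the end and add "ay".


Word: "complain"
Starts with consonant(s) → move to end, add 'ay'
Consonant cluster: "c"
Pig Latin = "omplaincay"


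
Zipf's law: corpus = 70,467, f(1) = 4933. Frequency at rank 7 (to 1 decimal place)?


Zipf's law: f(r) = f(1) / r
f(1) = 4933
f(7) = 4933 / 7
= 704.7 occurrences


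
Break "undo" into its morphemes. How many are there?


Word: "undo"
Morphemes: un- / do
Each morpheme carries meaning
= 2 morphemes


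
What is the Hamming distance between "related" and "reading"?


Comparing character by character (same length = 7):
  Pos 0: 'r' vs 'r' =
  Pos 1: 'e' vs 'e' =
  Pos 2: 'l' vs 'a' !=
  Pos 3: 'a' vs 'd' !=
  Pos 4: 't' vs 'i' !=
  Pos 5: 'e' vs 'n' !=
  Pos 6: 'd' vs 'g' !=
Hamming distance = 5


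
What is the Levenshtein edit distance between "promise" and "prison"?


Word 1: "promise" (length 7)
Word 2: "prison" (length 6)
One optimal edit sequence (insert/delete/substitute each cost 1):
  1. keep 'p'
  2. keep 'r'
  3. delete 'o'  (+1)
  4. delete 'm'  (+1)
  5. keep 'i'
  6. keep 's'
  7. insert 'o'  (+1)
  8. substitute 'e' -> 'n'  (+1)
Total edit operations: 4
Edit distance = 4


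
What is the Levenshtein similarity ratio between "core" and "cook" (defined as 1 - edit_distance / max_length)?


Word 1: "core" (length 4)
Word 2: "cook" (length 4)
One optimal edit sequence:
  1. keep 'c'
  2. keep 'o'
  3. substitute 'r' -> 'o'  (+1)
  4. substitute 'e' -> 'k'  (+1)
Edit distance = 2
Max length = max(4, 4) = 4
Similarity = 1 - 2/4
= 0.5000


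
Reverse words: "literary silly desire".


Original: "literary silly desire"
Words (1..n): literary | silly | desire
Reversed (n..1): desire | silly | literary
Result = "desire silly literary"


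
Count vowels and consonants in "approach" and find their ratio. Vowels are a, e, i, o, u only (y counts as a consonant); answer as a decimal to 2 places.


Word: "approach"
Vowels (a,e,i,o,u): 3
Consonants: 5
Ratio = 3/5
= 0.60


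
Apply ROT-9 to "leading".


Word: "leading"
Shift: 9
Each letter → (letter + shift) mod 26:
  'l' (11) + 9 = 20 → 'u'
  'e' (4) + 9 = 13 → 'n'
  'a' (0) + 9 = 9 → 'j'
  'd' (3) + 9 = 12 → 'm'
  'i' (8) + 9 = 17 → 'r'
  'n' (13) + 9 = 22 → 'w'
  'g' (6) + 9 = 15 → 'p'
Result = "unjmrwp"


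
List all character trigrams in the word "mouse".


Word: "mouse" (length 5)
Number of trigrams = 5 - 3 + 1 = 3
  Position 0: "mou"
  Position 1: "ous"
  Position 2: "use"
Trigrams = "mou", "ous", "use"


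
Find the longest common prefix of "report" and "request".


Word 1: "report"
Word 2: "request"
Comparing from start:
  Pos 0: 'r' == 'r'
  Pos 1: 'e' == 'e'
  Pos 2: 'p' != 'q' (stop)
LCP = "re" (length 2)


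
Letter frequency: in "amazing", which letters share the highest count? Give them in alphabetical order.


Word: "amazing"
Letter counts:
  'a': 2
  'g': 1
  'i': 1
  'm': 1
  'n': 1
  'z': 1
Maximum count = 2
Most frequent = 'a' (2 times each)


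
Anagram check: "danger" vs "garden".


Word 1: "danger" → sorted: adegnr
Word 2: "garden" → sorted: adegnr
Same letters? adegnr == adegnr
Anagram = Yes


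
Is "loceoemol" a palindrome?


Word: "loceoemol"
Reversed: "lomeoecol"
Forward == Backward? loceoemol != lomeoecol
Palindrome = No


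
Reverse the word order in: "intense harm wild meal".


Original: "intense harm wild meal"
Words (1..n): intense | harm | wild | meal
Reversed (n..1): meal | wild | harm | intense
Result = "meal wild harm intense"


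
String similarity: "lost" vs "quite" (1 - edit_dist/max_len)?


Word 1: "lost" (length 4)
Word 2: "quite" (length 5)
One optimal edit sequence:
  1. substitute 'l' -> 'q'  (+1)
  2. substitute 'o' -> 'u'  (+1)
  3. substitute 's' -> 'i'  (+1)
  4. keep 't'
  5. insert 'e'  (+1)
Edit distance = 4
Max length = max(4, 5) = 5
Similarity = 1 - 4/5
= 0.2000


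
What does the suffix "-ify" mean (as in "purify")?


Suffix: -ify
Example: purify = pure + -ify, with a spelling change
Meaning = to make


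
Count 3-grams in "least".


Word: "least" (length 5)
Number of 3-grams = length - 3 + 1 = 5 - 3 + 1
= 3


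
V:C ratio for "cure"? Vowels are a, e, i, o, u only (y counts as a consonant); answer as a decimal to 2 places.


Word: "cure"
Vowels (a,e,i,o,u): 2
Consonants: 2
Ratio = 2/2
= 1.00


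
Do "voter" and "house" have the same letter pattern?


Pattern of "voter": [0, 1, 2, 3, 4]
Pattern of "house": [0, 1, 2, 3, 4]
Patterns match
Same pattern = Yes


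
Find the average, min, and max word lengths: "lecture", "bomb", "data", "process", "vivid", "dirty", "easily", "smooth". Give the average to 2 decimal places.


Lengths: "lecture"=7, "bomb"=4, "data"=4, "process"=7, "vivid"=5, "dirty"=5, "easily"=6, "smooth"=6
Sum = 44, Count = 8
Average = 44/8 = 5.50
= avg=5.50, min=4, max=7


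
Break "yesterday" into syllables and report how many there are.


Word: "yesterday"
Syllable breakdown: yes / ter / day
Counting: 3 parts
= 3 syllables


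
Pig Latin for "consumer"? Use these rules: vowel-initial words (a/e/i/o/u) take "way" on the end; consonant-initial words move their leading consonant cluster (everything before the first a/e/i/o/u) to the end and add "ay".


Word: "consumer"
Starts with consonant(s) → move to end, add 'ay'
Consonant cluster: "c"
Pig Latin = "onsumercay"


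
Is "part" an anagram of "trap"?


Word 1: "trap" → sorted: aprt
Word 2: "part" → sorted: aprt
Same letters? aprt == aprt
Anagram = Yes


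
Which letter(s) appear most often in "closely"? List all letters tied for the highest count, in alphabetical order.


Word: "closely"
Letter counts:
  'c': 1
  'e': 1
  'l': 2
  'o': 1
  's': 1
  'y': 1
Maximum count = 2
Most frequent = 'l' (2 times each)


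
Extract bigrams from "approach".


Word: "approach" (length 8)
Number of bigrams = 8 - 2 + 1 = 7
  Position 0: "ap"
  Position 1: "pp"
  Position 2: "pr"
  Position 3: "ro"
  Position 4: "oa"
  Position 5: "ac"
  Position 6: "ch"
Bigrams = "ap", "pp", "pr", "ro", "oa", "ac", "ch"


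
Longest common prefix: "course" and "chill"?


Word 1: "course"
Word 2: "chill"
Comparing from start:
  Pos 0: 'c' == 'c'
  Pos 1: 'o' != 'h' (stop)
LCP = "c" (length 1)


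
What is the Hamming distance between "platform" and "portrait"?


Comparing character by character (same length = 8):
  Pos 0: 'p' vs 'p' =
  Pos 1: 'l' vs 'o' !=
  Pos 2: 'a' vs 'r' !=
  Pos 3: 't' vs 't' =
  Pos 4: 'f' vs 'r' !=
  Pos 5: 'o' vs 'a' !=
  Pos 6: 'r' vs 'i' !=
  Pos 7: 'm' vs 't' !=
Hamming distance = 6


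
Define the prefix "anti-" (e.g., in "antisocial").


Prefix: anti-
As in: antisocial -> anti- + social
Meaning = against


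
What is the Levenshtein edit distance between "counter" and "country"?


Word 1: "counter" (length 7)
Word 2: "country" (length 7)
One optimal edit sequence (insert/delete/substitute each cost 1):
  1. keep 'c'
  2. keep 'o'
  3. keep 'u'
  4. keep 'n'
  5. keep 't'
  6. substitute 'e' -> 'r'  (+1)
  7. substitute 'r' -> 'y'  (+1)
Total edit operations: 2
Edit distance = 2


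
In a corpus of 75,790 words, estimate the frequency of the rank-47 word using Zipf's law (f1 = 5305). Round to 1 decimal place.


Zipf's law: f(r) = f(1) / r
f(1) = 5305
f(47) = 5305 / 47
= 112.9 occurrences


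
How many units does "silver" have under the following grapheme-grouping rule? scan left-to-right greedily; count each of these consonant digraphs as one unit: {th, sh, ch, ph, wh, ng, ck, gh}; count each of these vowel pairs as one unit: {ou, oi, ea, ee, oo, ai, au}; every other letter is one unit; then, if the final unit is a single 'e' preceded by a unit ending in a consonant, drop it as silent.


Word: "silver" (6 letters)
Left-to-right scan:
  (1) 's' (letter)
  (2) 'i' (letter)
  (3) 'l' (letter)
  (4) 'v' (letter)
  (5) 'e' (letter)
  (6) 'r' (letter)
Units from scan: 6
Sound units = 6 units


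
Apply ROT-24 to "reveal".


Word: "reveal"
Shift: 24
Each letter → (letter + shift) mod 26:
  'r' (17) + 24 = 15 → 'p'
  'e' (4) + 24 = 2 → 'c'
  'v' (21) + 24 = 19 → 't'
  'e' (4) + 24 = 2 → 'c'
  'a' (0) + 24 = 24 → 'y'
  'l' (11) + 24 = 9 → 'j'
Result = "pctcyj"


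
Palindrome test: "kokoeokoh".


Word: "kokoeokoh"
Reversed: "hokoeokok"
Forward == Backward? kokoeokoh != hokoeokok
Palindrome = No


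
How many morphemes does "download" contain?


Word: "download"
Morphemes: down- / load
Each morpheme carries meaning
= 2 morphemes


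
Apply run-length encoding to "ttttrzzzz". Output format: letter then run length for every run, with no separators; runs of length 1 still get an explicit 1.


String: "ttttrzzzz"
Scanning for consecutive runs:
  't' x 4
  'r' x 1
  'z' x 4
RLE = "t4r1z4"


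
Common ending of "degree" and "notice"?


Word 1: "degree"
Word 2: "notice"
Comparing from end:
  Pos -1: 'e' == 'e'
  Pos -2: 'e' != 'c' (stop)
LCS = "e" (length 1)


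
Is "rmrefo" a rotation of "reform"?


Word: "reform", Candidate: "rmrefo"
Method: check if candidate is substring of word+word
"reformreform" contains "rmrefo"? Yes
Is rotation = Yes


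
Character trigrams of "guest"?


Word: "guest" (length 5)
Number of trigrams = 5 - 3 + 1 = 3
  Position 0: "gue"
  Position 1: "ues"
  Position 2: "est"
Trigrams = "gue", "ues", "est"


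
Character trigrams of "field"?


Word: "field" (length 5)
Number of trigrams = 5 - 3 + 1 = 3
  Position 0: "fie"
  Position 1: "iel"
  Position 2: "eld"
Trigrams = "fie", "iel", "eld"


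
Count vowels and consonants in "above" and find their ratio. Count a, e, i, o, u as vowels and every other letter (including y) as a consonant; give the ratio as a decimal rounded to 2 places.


Word: "above"
Vowels (a,e,i,o,u): 3
Consonants: 2
Ratio = 3/2
= 1.50


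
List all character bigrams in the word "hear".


Word: "hear" (length 4)
Number of bigrams = 4 - 2 + 1 = 3
  Position 0: "he"
  Position 1: "ea"
  Position 2: "ar"
Bigrams = "he", "ea", "ar"


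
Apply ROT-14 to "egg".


Word: "egg"
Shift: 14
Each letter → (letter + shift) mod 26:
  'e' (4) + 14 = 18 → 's'
  'g' (6) + 14 = 20 → 'u'
  'g' (6) + 14 = 20 → 'u'
Result = "suu"


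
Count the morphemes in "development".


Word: "development"
Morphemes: develop + -ment
Each morpheme carries meaning
= 2 morphemes


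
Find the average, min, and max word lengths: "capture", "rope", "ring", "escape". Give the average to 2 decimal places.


Lengths: "capture"=7, "rope"=4, "ring"=4, "escape"=6
Sum = 21, Count = 4
Average = 21/4 = 5.25
= avg=5.25, min=4, max=7


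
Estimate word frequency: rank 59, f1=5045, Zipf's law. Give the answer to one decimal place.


Zipf's law: f(r) = f(1) / r
f(1) = 5045
f(59) = 5045 / 59
= 85.5 occurrences


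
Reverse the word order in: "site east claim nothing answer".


Original: "site east claim nothing answer"
Words (1..n): site | east | claim | nothing | answer
Reversed (n..1): answer | nothing | claim | east | site
Result = "answer nothing claim east site"


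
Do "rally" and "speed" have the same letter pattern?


Pattern of "rally": [0, 1, 2, 2, 3]
Pattern of "speed": [0, 1, 2, 2, 3]
Patterns match
Same pattern = Yes


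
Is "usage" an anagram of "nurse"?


Word 1: "nurse" → sorted: enrsu
Word 2: "usage" → sorted: aegsu
Same letters? enrsu != aegsu
Anagram = No


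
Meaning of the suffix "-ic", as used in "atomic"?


Suffix: -ic
Example: atomic (atom + -ic)
Meaning = relating to


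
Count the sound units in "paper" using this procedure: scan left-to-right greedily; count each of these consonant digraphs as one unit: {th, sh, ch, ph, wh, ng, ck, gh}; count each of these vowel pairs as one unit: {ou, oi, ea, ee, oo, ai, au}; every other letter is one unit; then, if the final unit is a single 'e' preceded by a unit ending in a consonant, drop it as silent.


Word: "paper" (5 letters)
Left-to-right scan:
  [1] 'p' (letter)
  [2] 'a' (letter)
  [3] 'p' (letter)
  [4] 'e' (letter)
  [5] 'r' (letter)
Units from scan: 5
Sound units = 5 units


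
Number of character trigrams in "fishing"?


Word: "fishing" (length 7)
Number of 3-grams = length - 3 + 1 = 7 - 3 + 1
= 5


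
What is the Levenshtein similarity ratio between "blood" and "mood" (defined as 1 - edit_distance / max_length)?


Word 1: "blood" (length 5)
Word 2: "mood" (length 4)
One optimal edit sequence:
  1. delete 'b'  (+1)
  2. substitute 'l' -> 'm'  (+1)
  3. keep 'o'
  4. keep 'o'
  5. keep 'd'
Edit distance = 2
Max length = max(5, 4) = 5
Similarity = 1 - 2/5
= 0.6000


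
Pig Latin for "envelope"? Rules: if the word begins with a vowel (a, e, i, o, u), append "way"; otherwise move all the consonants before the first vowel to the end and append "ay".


Word: "envelope"
Starts with vowel → add 'way'
Pig Latin = "envelopeway"


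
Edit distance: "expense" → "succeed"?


Word 1: "expense" (length 7)
Word 2: "succeed" (length 7)
One optimal edit sequence (insert/delete/substitute each cost 1):
  1. substitute 'e' -> 's'  (+1)
  2. substitute 'x' -> 'u'  (+1)
  3. substitute 'p' -> 'c'  (+1)
  4. substitute 'e' -> 'c'  (+1)
  5. substitute 'n' -> 'e'  (+1)
  6. substitute 's' -> 'e'  (+1)
  7. substitute 'e' -> 'd'  (+1)
Total edit operations: 7
Edit distance = 7


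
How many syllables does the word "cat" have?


Word: "cat"
Syllable breakdown: cat
Counting: 1 part
= 1 syllable


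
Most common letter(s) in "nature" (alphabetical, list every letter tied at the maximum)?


Word: "nature"
Letter counts:
  'a': 1
  'e': 1
  'n': 1
  'r': 1
  't': 1
  'u': 1
Maximum count = 1
Most frequent = 'a', 'e', 'n', 'r', 't', 'u' (1 time each)


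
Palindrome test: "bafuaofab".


Word: "bafuaofab"
Reversed: "bafoaufab"
Forward == Backward? bafuaofab != bafoaufab
Palindrome = No


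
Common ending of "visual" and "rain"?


Word 1: "visual"
Word 2: "rain"
Comparing from end:
  Pos -1: 'l' != 'n' (stop)
LCS = "" (length 0)


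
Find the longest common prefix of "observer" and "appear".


Word 1: "observer"
Word 2: "appear"
Comparing from start:
  Pos 0: 'o' != 'a' (stop)
LCP = "" (length 0)


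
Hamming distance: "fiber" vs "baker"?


Comparing character by character (same length = 5):
  Pos 0: 'f' vs 'b' !=
  Pos 1: 'i' vs 'a' !=
  Pos 2: 'b' vs 'k' !=
  Pos 3: 'e' vs 'e' =
  Pos 4: 'r' vs 'r' =
Hamming distance = 3


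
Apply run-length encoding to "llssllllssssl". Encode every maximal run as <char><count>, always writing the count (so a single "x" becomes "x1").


String: "llssllllssssl"
Scanning for consecutive runs:
  'l' x 2
  's' x 2
  'l' x 4
  's' x 4
  'l' x 1
RLE = "l2s2l4s4l1"


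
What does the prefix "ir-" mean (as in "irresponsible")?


Prefix: ir-
Example: irresponsible (ir- + responsible)
Meaning = not


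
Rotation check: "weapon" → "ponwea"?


Word: "weapon", Candidate: "ponwea"
Method: check if candidate is substring of word+word
"weaponweapon" contains "ponwea"? Yes
Is rotation = Yes


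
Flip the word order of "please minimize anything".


Original: "please minimize anything"
Words (1..n): please | minimize | anything
Reversed (n..1): anything | minimize | please
Result = "anything minimize please"


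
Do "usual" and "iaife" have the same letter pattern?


Pattern of "usual": [0, 1, 0, 2, 3]
Pattern of "iaife": [0, 1, 0, 2, 3]
Patterns match
Same pattern = Yes


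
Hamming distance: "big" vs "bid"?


Comparing character by character (same length = 3):
  Pos 0: 'b' vs 'b' =
  Pos 1: 'i' vs 'i' =
  Pos 2: 'g' vs 'd' !=
Hamming distance = 1


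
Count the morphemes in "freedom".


Word: "freedom"
Morphemes: free | -dom
Each morpheme carries meaning
= 2 morphemes


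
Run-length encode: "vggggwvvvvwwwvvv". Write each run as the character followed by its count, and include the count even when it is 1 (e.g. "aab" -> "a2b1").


String: "vggggwvvvvwwwvvv"
Scanning for consecutive runs:
  'v' x 1
  'g' x 4
  'w' x 1
  'v' x 4
  'w' x 3
  'v' x 3
RLE = "v1g4w1v4w3v3"


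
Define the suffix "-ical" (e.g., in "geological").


Suffix: -ical
As in: geological -> geology + -ical, with a spelling change
Meaning = relating to


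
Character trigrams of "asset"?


Word: "asset" (length 5)
Number of trigrams = 5 - 3 + 1 = 3
  Position 0: "ass"
  Position 1: "sse"
  Position 2: "set"
Trigrams = "ass", "sse", "set"


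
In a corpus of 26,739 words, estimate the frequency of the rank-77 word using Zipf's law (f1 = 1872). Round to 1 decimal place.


Zipf's law: f(r) = f(1) / r
f(1) = 1872
f(77) = 1872 / 77
= 24.3 occurrences


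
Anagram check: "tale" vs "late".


Word 1: "tale" → sorted: aelt
Word 2: "late" → sorted: aelt
Same letters? aelt == aelt
Anagram = Yes


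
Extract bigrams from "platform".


Word: "platform" (length 8)
Number of bigrams = 8 - 2 + 1 = 7
  Position 0: "pl"
  Position 1: "la"
  Position 2: "at"
  Position 3: "tf"
  Position 4: "fo"
  Position 5: "or"
  Position 6: "rm"
Bigrams = "pl", "la", "at", "tf", "fo", "or", "rm"


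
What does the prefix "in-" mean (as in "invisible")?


Prefix: in-
Example: invisible (in- + visible)
Meaning = not / into


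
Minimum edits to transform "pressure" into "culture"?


Word 1: "pressure" (length 8)
Word 2: "culture" (length 7)
One optimal edit sequence (insert/delete/substitute each cost 1):
  1. delete 'p'  (+1)
  2. substitute 'r' -> 'c'  (+1)
  3. substitute 'e' -> 'u'  (+1)
  4. substitute 's' -> 'l'  (+1)
  5. substitute 's' -> 't'  (+1)
  6. keep 'u'
  7. keep 'r'
  8. keep 'e'
Total edit operations: 5
Edit distance = 5


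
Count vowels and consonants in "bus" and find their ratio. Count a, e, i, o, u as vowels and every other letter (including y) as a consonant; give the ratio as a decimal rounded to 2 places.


Word: "bus"
Vowels (a,e,i,o,u): 1
Consonants: 2
Ratio = 1/2
= 0.50


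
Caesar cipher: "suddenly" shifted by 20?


Word: "suddenly"
Shift: 20
Each letter → (letter + shift) mod 26:
  's' (18) + 20 = 12 → 'm'
  'u' (20) + 20 = 14 → 'o'
  'd' (3) + 20 = 23 → 'x'
  'd' (3) + 20 = 23 → 'x'
  'e' (4) + 20 = 24 → 'y'
  'n' (13) + 20 = 7 → 'h'
  'l' (11) + 20 = 5 → 'f'
  'y' (24) + 20 = 18 → 's'
Result = "moxxyhfs"


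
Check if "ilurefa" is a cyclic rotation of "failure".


Word: "failure", Candidate: "ilurefa"
Method: check if candidate is substring of word+word
"failurefailure" contains "ilurefa"? Yes
Is rotation = Yes


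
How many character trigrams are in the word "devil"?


Word: "devil" (length 5)
Number of 3-grams = length - 3 + 1 = 5 - 3 + 1
= 3


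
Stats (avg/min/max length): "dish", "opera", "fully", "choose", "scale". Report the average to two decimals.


Lengths: "dish"=4, "opera"=5, "fully"=5, "choose"=6, "scale"=5
Sum = 25, Count = 5
Average = 25/5 = 5.00
= avg=5.00, min=4, max=6


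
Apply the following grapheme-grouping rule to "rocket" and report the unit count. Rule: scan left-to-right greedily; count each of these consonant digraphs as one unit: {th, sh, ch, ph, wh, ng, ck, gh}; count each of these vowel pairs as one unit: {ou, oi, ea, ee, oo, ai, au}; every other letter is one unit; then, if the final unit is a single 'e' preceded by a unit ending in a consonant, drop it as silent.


Word: "rocket" (6 letters)
Left-to-right scan:
  (1) 'r' (letter)
  (2) 'o' (letter)
  (3) 'ck' (digraph)
  (4) 'e' (letter)
  (5) 't' (letter)
Units from scan: 5
Sound units = 5 units


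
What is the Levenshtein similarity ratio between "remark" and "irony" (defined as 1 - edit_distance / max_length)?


Word 1: "remark" (length 6)
Word 2: "irony" (length 5)
One optimal edit sequence:
  1. delete 'r'  (+1)
  2. substitute 'e' -> 'i'  (+1)
  3. substitute 'm' -> 'r'  (+1)
  4. substitute 'a' -> 'o'  (+1)
  5. substitute 'r' -> 'n'  (+1)
  6. substitute 'k' -> 'y'  (+1)
Edit distance = 6
Max length = max(6, 5) = 6
Similarity = 1 - 6/6
= 0.0000


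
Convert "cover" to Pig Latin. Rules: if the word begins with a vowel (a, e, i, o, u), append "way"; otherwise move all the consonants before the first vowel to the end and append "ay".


Word: "cover"
Starts with consonant(s) → move to end, add 'ay'
Consonant cluster: "c"
Pig Latin = "overcay"


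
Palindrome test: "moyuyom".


Word: "moyuyom"
Reversed: "moyuyom"
Forward == Backward? moyuyom == moyuyom
Palindrome = Yes


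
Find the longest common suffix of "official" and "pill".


Word 1: "official"
Word 2: "pill"
Comparing from end:
  Pos -1: 'l' == 'l'
  Pos -2: 'a' != 'l' (stop)
LCS = "l" (length 1)


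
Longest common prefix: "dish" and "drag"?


Word 1: "dish"
Word 2: "drag"
Comparing from start:
  Pos 0: 'd' == 'd'
  Pos 1: 'i' != 'r' (stop)
LCP = "d" (length 1)


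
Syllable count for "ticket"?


Word: "ticket"
Syllable breakdown: tick / et
Counting: 2 parts
= 2 syllables


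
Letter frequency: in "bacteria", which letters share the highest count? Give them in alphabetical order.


Word: "bacteria"
Letter counts:
  'a': 2
  'b': 1
  'c': 1
  'e': 1
  'i': 1
  'r': 1
  't': 1
Maximum count = 2
Most frequent = 'a' (2 times each)


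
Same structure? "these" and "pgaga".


Pattern of "these": [0, 1, 2, 3, 2]
Pattern of "pgaga": [0, 1, 2, 1, 2]
Patterns do not match
Same pattern = No


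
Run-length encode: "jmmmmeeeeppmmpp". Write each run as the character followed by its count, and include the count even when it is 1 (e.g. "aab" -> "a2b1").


String: "jmmmmeeeeppmmpp"
Scanning for consecutive runs:
  'j' x 1
  'm' x 4
  'e' x 4
  'p' x 2
  'm' x 2
  'p' x 2
RLE = "j1m4e4p2m2p2"


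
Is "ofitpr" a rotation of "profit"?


Word: "profit", Candidate: "ofitpr"
Method: check if candidate is substring of word+word
"profitprofit" contains "ofitpr"? Yes
Is rotation = Yes


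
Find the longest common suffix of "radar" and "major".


Word 1: "radar"
Word 2: "major"
Comparing from end:
  Pos -1: 'r' == 'r'
  Pos -2: 'a' != 'o' (stop)
LCS = "r" (length 1)


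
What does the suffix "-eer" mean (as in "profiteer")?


Suffix: -eer
Example: profiteer (profit + -eer)
Meaning = one who is concerned with


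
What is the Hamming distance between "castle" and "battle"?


Comparing character by character (same length = 6):
  Pos 0: 'c' vs 'b' !=
  Pos 1: 'a' vs 'a' =
  Pos 2: 's' vs 't' !=
  Pos 3: 't' vs 't' =
  Pos 4: 'l' vs 'l' =
  Pos 5: 'e' vs 'e' =
Hamming distance = 2


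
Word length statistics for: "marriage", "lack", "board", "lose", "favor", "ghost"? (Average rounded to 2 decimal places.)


Lengths: "marriage"=8, "lack"=4, "board"=5, "lose"=4, "favor"=5, "ghost"=5
Sum = 31, Count = 6
Average = 31/6 = 5.17
= avg=5.17, min=4, max=8


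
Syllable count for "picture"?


Word: "picture"
Syllable breakdown: pic | ture
Counting: 2 parts
= 2 syllables


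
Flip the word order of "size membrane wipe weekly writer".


Original: "size membrane wipe weekly writer"
Words (1..n): size | membrane | wipe | weekly | writer
Reversed (n..1): writer | weekly | wipe | membrane | size
Result = "writer weekly wipe membrane size"


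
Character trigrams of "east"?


Word: "east" (length 4)
Number of trigrams = 4 - 3 + 1 = 2
  Position 0: "eas"
  Position 1: "ast"
Trigrams = "eas", "ast"


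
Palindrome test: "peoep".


Word: "peoep"
Reversed: "peoep"
Forward == Backward? peoep == peoep
Palindrome = Yes


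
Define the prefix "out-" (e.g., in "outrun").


Prefix: out-
Example: outrun (out- + run)
Meaning = surpass


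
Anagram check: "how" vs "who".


Word 1: "how" → sorted: how
Word 2: "who" → sorted: how
Same letters? how == how
Anagram = Yes


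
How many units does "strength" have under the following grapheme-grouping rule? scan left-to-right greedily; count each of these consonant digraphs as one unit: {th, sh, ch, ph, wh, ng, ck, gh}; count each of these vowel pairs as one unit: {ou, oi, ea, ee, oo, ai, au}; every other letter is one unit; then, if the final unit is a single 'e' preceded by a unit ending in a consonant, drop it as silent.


Word: "strength" (8 letters)
Left-to-right scan:
  [1] 's' (letter)
  [2] 't' (letter)
  [3] 'r' (letter)
  [4] 'e' (letter)
  [5] 'ng' (digraph)
  [6] 'th' (digraph)
Units from scan: 6
Sound units = 6 units


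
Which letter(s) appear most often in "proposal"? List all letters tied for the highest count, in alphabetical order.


Word: "proposal"
Letter counts:
  'a': 1
  'l': 1
  'o': 2
  'p': 2
  'r': 1
  's': 1
Maximum count = 2
Most frequent = 'o', 'p' (2 times each)


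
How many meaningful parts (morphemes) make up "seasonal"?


Word: "seasonal"
Morphemes: season | -al
Each morpheme carries meaning
= 2 morphemes


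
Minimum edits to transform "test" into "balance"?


Word 1: "test" (length 4)
Word 2: "balance" (length 7)
One optimal edit sequence (insert/delete/substitute each cost 1):
  1. insert 'b'  (+1)
  2. insert 'a'  (+1)
  3. insert 'l'  (+1)
  4. substitute 't' -> 'a'  (+1)
  5. substitute 'e' -> 'n'  (+1)
  6. substitute 's' -> 'c'  (+1)
  7. substitute 't' -> 'e'  (+1)
Total edit operations: 7
Edit distance = 7


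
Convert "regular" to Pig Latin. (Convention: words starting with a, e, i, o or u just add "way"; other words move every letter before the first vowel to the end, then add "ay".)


Word: "regular"
Starts with consonant(s) → move to end, add 'ay'
Consonant cluster: "r"
Pig Latin = "egularray"


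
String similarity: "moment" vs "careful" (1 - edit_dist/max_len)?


Word 1: "moment" (length 6)
Word 2: "careful" (length 7)
One optimal edit sequence:
  1. substitute 'm' -> 'c'  (+1)
  2. substitute 'o' -> 'a'  (+1)
  3. substitute 'm' -> 'r'  (+1)
  4. keep 'e'
  5. insert 'f'  (+1)
  6. substitute 'n' -> 'u'  (+1)
  7. substitute 't' -> 'l'  (+1)
Edit distance = 6
Max length = max(6, 7) = 7
Similarity = 1 - 6/7
= 0.1429


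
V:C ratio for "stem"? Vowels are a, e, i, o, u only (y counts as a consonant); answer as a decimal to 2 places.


Word: "stem"
Vowels (a,e,i,o,u): 1
Consonants: 3
Ratio = 1/3
= 0.33


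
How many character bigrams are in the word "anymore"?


Word: "anymore" (length 7)
Number of 2-grams = length - 2 + 1 = 7 - 2 + 1
= 6


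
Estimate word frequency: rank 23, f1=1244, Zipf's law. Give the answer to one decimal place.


Zipf's law: f(r) = f(1) / r
f(1) = 1244
f(23) = 1244 / 23
= 54.1 occurrences


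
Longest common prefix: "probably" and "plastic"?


Word 1: "probably"
Word 2: "plastic"
Comparing from start:
  Pos 0: 'p' == 'p'
  Pos 1: 'r' != 'l' (stop)
LCP = "p" (length 1)


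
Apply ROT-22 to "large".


Word: "large"
Shift: 22
Each letter → (letter + shift) mod 26:
  'l' (11) + 22 = 7 → 'h'
  'a' (0) + 22 = 22 → 'w'
  'r' (17) + 22 = 13 → 'n'
  'g' (6) + 22 = 2 → 'c'
  'e' (4) + 22 = 0 → 'a'
Result = "hwnca"


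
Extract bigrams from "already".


Word: "already" (length 7)
Number of bigrams = 7 - 2 + 1 = 6
  Position 0: "al"
  Position 1: "lr"
  Position 2: "re"
  Position 3: "ea"
  Position 4: "ad"
  Position 5: "dy"
Bigrams = "al", "lr", "re", "ea", "ad", "dy"


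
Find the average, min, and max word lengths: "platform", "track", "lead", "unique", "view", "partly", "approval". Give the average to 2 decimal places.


Lengths: "platform"=8, "track"=5, "lead"=4, "unique"=6, "view"=4, "partly"=6, "approval"=8
Sum = 41, Count = 7
Average = 41/7 = 5.86
= avg=5.86, min=4, max=8


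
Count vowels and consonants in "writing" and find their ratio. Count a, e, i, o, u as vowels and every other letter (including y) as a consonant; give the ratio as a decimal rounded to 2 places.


Word: "writing"
Vowels (a,e,i,o,u): 2
Consonants: 5
Ratio = 2/5
= 0.40


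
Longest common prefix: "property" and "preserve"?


Word 1: "property"
Word 2: "preserve"
Comparing from start:
  Pos 0: 'p' == 'p'
  Pos 1: 'r' == 'r'
  Pos 2: 'o' != 'e' (stop)
LCP = "pr" (length 2)


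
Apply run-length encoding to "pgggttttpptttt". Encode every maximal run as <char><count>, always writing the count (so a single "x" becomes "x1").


String: "pgggttttpptttt"
Scanning for consecutive runs:
  'p' x 1
  'g' x 3
  't' x 4
  'p' x 2
  't' x 4
RLE = "p1g3t4p2t4"


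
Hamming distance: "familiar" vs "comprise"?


Comparing character by character (same length = 8):
  Pos 0: 'f' vs 'c' !=
  Pos 1: 'a' vs 'o' !=
  Pos 2: 'm' vs 'm' =
  Pos 3: 'i' vs 'p' !=
  Pos 4: 'l' vs 'r' !=
  Pos 5: 'i' vs 'i' =
  Pos 6: 'a' vs 's' !=
  Pos 7: 'r' vs 'e' !=
Hamming distance = 6


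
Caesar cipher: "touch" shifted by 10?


Word: "touch"
Shift: 10
Each letter → (letter + shift) mod 26:
  't' (19) + 10 = 3 → 'd'
  'o' (14) + 10 = 24 → 'y'
  'u' (20) + 10 = 4 → 'e'
  'c' (2) + 10 = 12 → 'm'
  'h' (7) + 10 = 17 → 'r'
Result = "dyemr"


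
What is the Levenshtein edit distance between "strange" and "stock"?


Word 1: "strange" (length 7)
Word 2: "stock" (length 5)
One optimal edit sequence (insert/delete/substitute each cost 1):
  1. keep 's'
  2. keep 't'
  3. delete 'r'  (+1)
  4. delete 'a'  (+1)
  5. substitute 'n' -> 'o'  (+1)
  6. substitute 'g' -> 'c'  (+1)
  7. substitute 'e' -> 'k'  (+1)
Total edit operations: 5
Edit distance = 5


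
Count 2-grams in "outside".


Word: "outside" (length 7)
Number of 2-grams = length - 2 + 1 = 7 - 2 + 1
= 6


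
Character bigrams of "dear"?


Word: "dear" (length 4)
Number of bigrams = 4 - 2 + 1 = 3
  Position 0: "de"
  Position 1: "ea"
  Position 2: "ar"
Bigrams = "de", "ea", "ar"


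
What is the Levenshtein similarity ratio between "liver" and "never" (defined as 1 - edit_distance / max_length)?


Word 1: "liver" (length 5)
Word 2: "never" (length 5)
One optimal edit sequence:
  1. substitute 'l' -> 'n'  (+1)
  2. substitute 'i' -> 'e'  (+1)
  3. keep 'v'
  4. keep 'e'
  5. keep 'r'
Edit distance = 2
Max length = max(5, 5) = 5
Similarity = 1 - 2/5
= 0.6000


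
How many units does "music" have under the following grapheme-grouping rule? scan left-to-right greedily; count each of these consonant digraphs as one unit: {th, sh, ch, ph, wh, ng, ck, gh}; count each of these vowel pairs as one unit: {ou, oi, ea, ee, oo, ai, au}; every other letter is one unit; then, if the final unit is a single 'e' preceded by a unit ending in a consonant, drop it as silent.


Word: "music" (5 letters)
Left-to-right scan:
  [1] 'm' (letter)
  [2] 'u' (letter)
  [3] 's' (letter)
  [4] 'i' (letter)
  [5] 'c' (letter)
Units from scan: 5
Sound units = 5 units


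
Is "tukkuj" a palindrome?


Word: "tukkuj"
Reversed: "jukkut"
Forward == Backward? tukkuj != jukkut
Palindrome = No


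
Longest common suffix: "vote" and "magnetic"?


Word 1: "vote"
Word 2: "magnetic"
Comparing from end:
  Pos -1: 'e' != 'c' (stop)
LCS = "" (length 0)


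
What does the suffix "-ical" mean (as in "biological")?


Suffix: -ical
Example: biological (biology + -ical, with a spelling change)
Meaning = relating to


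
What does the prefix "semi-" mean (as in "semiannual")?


Prefix: semi-
Example: semiannual = semi- + annual
Meaning = half


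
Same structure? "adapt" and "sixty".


Pattern of "adapt": [0, 1, 0, 2, 3]
Pattern of "sixty": [0, 1, 2, 3, 4]
Patterns do not match
Same pattern = No
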